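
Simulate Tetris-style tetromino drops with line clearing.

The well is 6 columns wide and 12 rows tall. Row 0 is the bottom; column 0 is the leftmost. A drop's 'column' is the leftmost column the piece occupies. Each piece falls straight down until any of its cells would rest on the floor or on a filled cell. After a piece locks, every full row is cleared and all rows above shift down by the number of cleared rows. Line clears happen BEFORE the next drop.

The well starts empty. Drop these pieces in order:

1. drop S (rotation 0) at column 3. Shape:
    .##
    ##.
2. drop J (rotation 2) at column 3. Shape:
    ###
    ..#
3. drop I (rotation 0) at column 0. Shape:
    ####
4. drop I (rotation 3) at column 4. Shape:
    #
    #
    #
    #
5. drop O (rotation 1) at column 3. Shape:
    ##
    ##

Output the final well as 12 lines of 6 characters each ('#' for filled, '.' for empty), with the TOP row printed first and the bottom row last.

Drop 1: S rot0 at col 3 lands with bottom-row=0; cleared 0 line(s) (total 0); column heights now [0 0 0 1 2 2], max=2
Drop 2: J rot2 at col 3 lands with bottom-row=2; cleared 0 line(s) (total 0); column heights now [0 0 0 4 4 4], max=4
Drop 3: I rot0 at col 0 lands with bottom-row=4; cleared 0 line(s) (total 0); column heights now [5 5 5 5 4 4], max=5
Drop 4: I rot3 at col 4 lands with bottom-row=4; cleared 0 line(s) (total 0); column heights now [5 5 5 5 8 4], max=8
Drop 5: O rot1 at col 3 lands with bottom-row=8; cleared 0 line(s) (total 0); column heights now [5 5 5 10 10 4], max=10

Answer: ......
......
...##.
...##.
....#.
....#.
....#.
#####.
...###
.....#
....##
...##.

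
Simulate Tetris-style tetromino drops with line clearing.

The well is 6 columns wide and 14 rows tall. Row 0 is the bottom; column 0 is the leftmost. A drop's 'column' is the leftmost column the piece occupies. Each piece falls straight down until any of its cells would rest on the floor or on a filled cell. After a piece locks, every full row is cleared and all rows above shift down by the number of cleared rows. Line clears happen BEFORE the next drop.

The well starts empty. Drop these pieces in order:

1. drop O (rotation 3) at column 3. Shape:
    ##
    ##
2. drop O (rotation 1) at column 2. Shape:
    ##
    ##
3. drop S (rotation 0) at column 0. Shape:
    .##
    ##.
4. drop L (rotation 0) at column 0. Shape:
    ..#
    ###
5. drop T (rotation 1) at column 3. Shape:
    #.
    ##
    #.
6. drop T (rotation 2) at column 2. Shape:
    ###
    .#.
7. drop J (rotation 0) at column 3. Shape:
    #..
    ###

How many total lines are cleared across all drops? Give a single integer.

Answer: 0

Derivation:
Drop 1: O rot3 at col 3 lands with bottom-row=0; cleared 0 line(s) (total 0); column heights now [0 0 0 2 2 0], max=2
Drop 2: O rot1 at col 2 lands with bottom-row=2; cleared 0 line(s) (total 0); column heights now [0 0 4 4 2 0], max=4
Drop 3: S rot0 at col 0 lands with bottom-row=3; cleared 0 line(s) (total 0); column heights now [4 5 5 4 2 0], max=5
Drop 4: L rot0 at col 0 lands with bottom-row=5; cleared 0 line(s) (total 0); column heights now [6 6 7 4 2 0], max=7
Drop 5: T rot1 at col 3 lands with bottom-row=4; cleared 0 line(s) (total 0); column heights now [6 6 7 7 6 0], max=7
Drop 6: T rot2 at col 2 lands with bottom-row=7; cleared 0 line(s) (total 0); column heights now [6 6 9 9 9 0], max=9
Drop 7: J rot0 at col 3 lands with bottom-row=9; cleared 0 line(s) (total 0); column heights now [6 6 9 11 10 10], max=11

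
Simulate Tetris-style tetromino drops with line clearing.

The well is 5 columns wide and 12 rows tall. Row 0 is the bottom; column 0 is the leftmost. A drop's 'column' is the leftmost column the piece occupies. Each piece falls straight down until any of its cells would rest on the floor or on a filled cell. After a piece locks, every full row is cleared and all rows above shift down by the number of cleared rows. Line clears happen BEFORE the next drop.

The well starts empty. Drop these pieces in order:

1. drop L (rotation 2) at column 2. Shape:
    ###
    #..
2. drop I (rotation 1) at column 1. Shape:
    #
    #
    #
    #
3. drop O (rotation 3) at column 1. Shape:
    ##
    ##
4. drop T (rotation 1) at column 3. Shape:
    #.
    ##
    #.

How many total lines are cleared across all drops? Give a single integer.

Drop 1: L rot2 at col 2 lands with bottom-row=0; cleared 0 line(s) (total 0); column heights now [0 0 2 2 2], max=2
Drop 2: I rot1 at col 1 lands with bottom-row=0; cleared 0 line(s) (total 0); column heights now [0 4 2 2 2], max=4
Drop 3: O rot3 at col 1 lands with bottom-row=4; cleared 0 line(s) (total 0); column heights now [0 6 6 2 2], max=6
Drop 4: T rot1 at col 3 lands with bottom-row=2; cleared 0 line(s) (total 0); column heights now [0 6 6 5 4], max=6

Answer: 0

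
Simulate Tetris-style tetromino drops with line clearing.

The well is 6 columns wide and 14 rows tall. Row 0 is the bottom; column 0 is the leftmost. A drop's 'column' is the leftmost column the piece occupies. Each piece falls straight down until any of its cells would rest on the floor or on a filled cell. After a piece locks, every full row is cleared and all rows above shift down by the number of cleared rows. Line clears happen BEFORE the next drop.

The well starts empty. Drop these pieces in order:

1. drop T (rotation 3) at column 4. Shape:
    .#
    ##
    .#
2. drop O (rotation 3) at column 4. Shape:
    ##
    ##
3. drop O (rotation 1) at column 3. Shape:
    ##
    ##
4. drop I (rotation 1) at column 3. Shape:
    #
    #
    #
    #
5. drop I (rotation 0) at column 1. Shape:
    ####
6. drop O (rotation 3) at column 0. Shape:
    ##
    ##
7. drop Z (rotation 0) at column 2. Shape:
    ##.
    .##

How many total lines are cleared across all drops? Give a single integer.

Drop 1: T rot3 at col 4 lands with bottom-row=0; cleared 0 line(s) (total 0); column heights now [0 0 0 0 2 3], max=3
Drop 2: O rot3 at col 4 lands with bottom-row=3; cleared 0 line(s) (total 0); column heights now [0 0 0 0 5 5], max=5
Drop 3: O rot1 at col 3 lands with bottom-row=5; cleared 0 line(s) (total 0); column heights now [0 0 0 7 7 5], max=7
Drop 4: I rot1 at col 3 lands with bottom-row=7; cleared 0 line(s) (total 0); column heights now [0 0 0 11 7 5], max=11
Drop 5: I rot0 at col 1 lands with bottom-row=11; cleared 0 line(s) (total 0); column heights now [0 12 12 12 12 5], max=12
Drop 6: O rot3 at col 0 lands with bottom-row=12; cleared 0 line(s) (total 0); column heights now [14 14 12 12 12 5], max=14
Drop 7: Z rot0 at col 2 lands with bottom-row=12; cleared 0 line(s) (total 0); column heights now [14 14 14 14 13 5], max=14

Answer: 0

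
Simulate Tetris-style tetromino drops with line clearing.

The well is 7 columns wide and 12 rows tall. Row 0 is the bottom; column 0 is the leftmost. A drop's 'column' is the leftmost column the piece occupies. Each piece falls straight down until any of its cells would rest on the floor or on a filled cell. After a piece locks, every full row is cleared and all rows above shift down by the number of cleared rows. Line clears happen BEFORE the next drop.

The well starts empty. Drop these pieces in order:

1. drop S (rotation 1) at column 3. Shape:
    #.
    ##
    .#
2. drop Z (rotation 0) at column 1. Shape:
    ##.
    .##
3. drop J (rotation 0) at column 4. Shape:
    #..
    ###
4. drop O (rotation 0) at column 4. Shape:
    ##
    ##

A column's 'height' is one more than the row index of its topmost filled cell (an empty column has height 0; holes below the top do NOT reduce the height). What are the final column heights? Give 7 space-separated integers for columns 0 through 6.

Answer: 0 5 5 4 6 6 3

Derivation:
Drop 1: S rot1 at col 3 lands with bottom-row=0; cleared 0 line(s) (total 0); column heights now [0 0 0 3 2 0 0], max=3
Drop 2: Z rot0 at col 1 lands with bottom-row=3; cleared 0 line(s) (total 0); column heights now [0 5 5 4 2 0 0], max=5
Drop 3: J rot0 at col 4 lands with bottom-row=2; cleared 0 line(s) (total 0); column heights now [0 5 5 4 4 3 3], max=5
Drop 4: O rot0 at col 4 lands with bottom-row=4; cleared 0 line(s) (total 0); column heights now [0 5 5 4 6 6 3], max=6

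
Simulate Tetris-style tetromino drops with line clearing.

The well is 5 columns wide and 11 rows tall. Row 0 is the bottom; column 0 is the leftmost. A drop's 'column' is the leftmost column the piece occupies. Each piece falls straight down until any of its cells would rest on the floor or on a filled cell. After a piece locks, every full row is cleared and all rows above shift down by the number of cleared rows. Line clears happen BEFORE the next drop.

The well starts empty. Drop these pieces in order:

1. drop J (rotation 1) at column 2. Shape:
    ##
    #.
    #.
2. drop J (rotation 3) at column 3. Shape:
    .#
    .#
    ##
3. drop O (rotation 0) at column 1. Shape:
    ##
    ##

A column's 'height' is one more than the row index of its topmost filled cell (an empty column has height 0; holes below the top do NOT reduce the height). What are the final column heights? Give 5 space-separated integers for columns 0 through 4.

Drop 1: J rot1 at col 2 lands with bottom-row=0; cleared 0 line(s) (total 0); column heights now [0 0 3 3 0], max=3
Drop 2: J rot3 at col 3 lands with bottom-row=3; cleared 0 line(s) (total 0); column heights now [0 0 3 4 6], max=6
Drop 3: O rot0 at col 1 lands with bottom-row=3; cleared 0 line(s) (total 0); column heights now [0 5 5 4 6], max=6

Answer: 0 5 5 4 6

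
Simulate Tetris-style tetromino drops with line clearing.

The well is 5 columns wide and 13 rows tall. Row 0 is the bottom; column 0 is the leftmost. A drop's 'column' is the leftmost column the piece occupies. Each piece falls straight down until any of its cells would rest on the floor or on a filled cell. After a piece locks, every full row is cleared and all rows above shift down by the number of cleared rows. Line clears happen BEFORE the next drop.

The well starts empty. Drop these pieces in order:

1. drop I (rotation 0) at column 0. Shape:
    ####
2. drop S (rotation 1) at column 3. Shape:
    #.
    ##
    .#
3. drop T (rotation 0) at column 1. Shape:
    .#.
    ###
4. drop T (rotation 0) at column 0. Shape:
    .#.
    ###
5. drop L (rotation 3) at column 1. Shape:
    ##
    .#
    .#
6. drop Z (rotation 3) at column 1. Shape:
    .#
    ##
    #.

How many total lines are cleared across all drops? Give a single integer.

Drop 1: I rot0 at col 0 lands with bottom-row=0; cleared 0 line(s) (total 0); column heights now [1 1 1 1 0], max=1
Drop 2: S rot1 at col 3 lands with bottom-row=0; cleared 1 line(s) (total 1); column heights now [0 0 0 2 1], max=2
Drop 3: T rot0 at col 1 lands with bottom-row=2; cleared 0 line(s) (total 1); column heights now [0 3 4 3 1], max=4
Drop 4: T rot0 at col 0 lands with bottom-row=4; cleared 0 line(s) (total 1); column heights now [5 6 5 3 1], max=6
Drop 5: L rot3 at col 1 lands with bottom-row=5; cleared 0 line(s) (total 1); column heights now [5 8 8 3 1], max=8
Drop 6: Z rot3 at col 1 lands with bottom-row=8; cleared 0 line(s) (total 1); column heights now [5 10 11 3 1], max=11

Answer: 1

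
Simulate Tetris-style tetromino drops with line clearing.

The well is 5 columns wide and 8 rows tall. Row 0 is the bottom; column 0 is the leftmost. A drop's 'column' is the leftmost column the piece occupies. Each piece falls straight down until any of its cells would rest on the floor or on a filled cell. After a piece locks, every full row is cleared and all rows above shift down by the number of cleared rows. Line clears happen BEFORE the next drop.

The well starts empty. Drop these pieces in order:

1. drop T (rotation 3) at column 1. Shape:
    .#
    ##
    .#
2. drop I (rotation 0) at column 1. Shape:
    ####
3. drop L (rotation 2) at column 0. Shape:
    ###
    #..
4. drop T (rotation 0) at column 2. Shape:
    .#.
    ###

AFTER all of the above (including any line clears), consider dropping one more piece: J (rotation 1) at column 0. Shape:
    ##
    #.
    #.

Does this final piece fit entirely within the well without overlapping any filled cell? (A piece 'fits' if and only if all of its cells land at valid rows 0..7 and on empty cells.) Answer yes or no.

Drop 1: T rot3 at col 1 lands with bottom-row=0; cleared 0 line(s) (total 0); column heights now [0 2 3 0 0], max=3
Drop 2: I rot0 at col 1 lands with bottom-row=3; cleared 0 line(s) (total 0); column heights now [0 4 4 4 4], max=4
Drop 3: L rot2 at col 0 lands with bottom-row=3; cleared 1 line(s) (total 1); column heights now [4 4 4 0 0], max=4
Drop 4: T rot0 at col 2 lands with bottom-row=4; cleared 0 line(s) (total 1); column heights now [4 4 5 6 5], max=6
Test piece J rot1 at col 0 (width 2): heights before test = [4 4 5 6 5]; fits = True

Answer: yes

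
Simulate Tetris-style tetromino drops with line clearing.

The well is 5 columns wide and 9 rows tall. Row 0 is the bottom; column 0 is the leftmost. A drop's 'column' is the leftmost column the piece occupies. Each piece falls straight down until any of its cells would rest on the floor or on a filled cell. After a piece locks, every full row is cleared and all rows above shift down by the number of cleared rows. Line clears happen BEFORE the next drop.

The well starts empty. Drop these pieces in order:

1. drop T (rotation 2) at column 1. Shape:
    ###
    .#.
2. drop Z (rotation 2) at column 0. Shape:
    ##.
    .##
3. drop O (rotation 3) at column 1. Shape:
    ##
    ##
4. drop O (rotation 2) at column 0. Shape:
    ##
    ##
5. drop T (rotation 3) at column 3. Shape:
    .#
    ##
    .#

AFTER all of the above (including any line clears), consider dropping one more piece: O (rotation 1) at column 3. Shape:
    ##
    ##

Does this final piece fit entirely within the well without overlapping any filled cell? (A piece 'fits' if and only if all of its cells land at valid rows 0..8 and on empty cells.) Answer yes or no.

Drop 1: T rot2 at col 1 lands with bottom-row=0; cleared 0 line(s) (total 0); column heights now [0 2 2 2 0], max=2
Drop 2: Z rot2 at col 0 lands with bottom-row=2; cleared 0 line(s) (total 0); column heights now [4 4 3 2 0], max=4
Drop 3: O rot3 at col 1 lands with bottom-row=4; cleared 0 line(s) (total 0); column heights now [4 6 6 2 0], max=6
Drop 4: O rot2 at col 0 lands with bottom-row=6; cleared 0 line(s) (total 0); column heights now [8 8 6 2 0], max=8
Drop 5: T rot3 at col 3 lands with bottom-row=1; cleared 0 line(s) (total 0); column heights now [8 8 6 3 4], max=8
Test piece O rot1 at col 3 (width 2): heights before test = [8 8 6 3 4]; fits = True

Answer: yes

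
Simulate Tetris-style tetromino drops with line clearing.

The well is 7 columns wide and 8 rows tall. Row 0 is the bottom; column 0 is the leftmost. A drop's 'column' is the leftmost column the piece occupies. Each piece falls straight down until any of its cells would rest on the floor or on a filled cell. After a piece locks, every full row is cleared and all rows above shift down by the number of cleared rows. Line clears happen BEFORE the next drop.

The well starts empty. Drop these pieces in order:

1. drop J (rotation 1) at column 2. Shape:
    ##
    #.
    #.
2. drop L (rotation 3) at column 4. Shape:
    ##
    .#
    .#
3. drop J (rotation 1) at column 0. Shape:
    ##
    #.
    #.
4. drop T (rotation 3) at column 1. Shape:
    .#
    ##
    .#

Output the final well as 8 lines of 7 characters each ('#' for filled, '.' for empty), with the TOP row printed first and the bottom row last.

Answer: .......
.......
..#....
.##....
..#....
######.
#.#..#.
#.#..#.

Derivation:
Drop 1: J rot1 at col 2 lands with bottom-row=0; cleared 0 line(s) (total 0); column heights now [0 0 3 3 0 0 0], max=3
Drop 2: L rot3 at col 4 lands with bottom-row=0; cleared 0 line(s) (total 0); column heights now [0 0 3 3 3 3 0], max=3
Drop 3: J rot1 at col 0 lands with bottom-row=0; cleared 0 line(s) (total 0); column heights now [3 3 3 3 3 3 0], max=3
Drop 4: T rot3 at col 1 lands with bottom-row=3; cleared 0 line(s) (total 0); column heights now [3 5 6 3 3 3 0], max=6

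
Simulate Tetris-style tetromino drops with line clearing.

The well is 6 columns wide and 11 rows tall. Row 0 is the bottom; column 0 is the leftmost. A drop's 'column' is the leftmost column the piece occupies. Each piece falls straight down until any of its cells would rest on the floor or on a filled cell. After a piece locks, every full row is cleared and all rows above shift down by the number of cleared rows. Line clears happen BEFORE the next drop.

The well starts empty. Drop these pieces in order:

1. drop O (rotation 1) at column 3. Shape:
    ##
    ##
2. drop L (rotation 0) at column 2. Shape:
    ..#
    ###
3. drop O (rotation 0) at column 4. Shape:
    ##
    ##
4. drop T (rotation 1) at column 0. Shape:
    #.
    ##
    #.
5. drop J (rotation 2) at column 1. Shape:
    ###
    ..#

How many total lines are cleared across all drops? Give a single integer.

Drop 1: O rot1 at col 3 lands with bottom-row=0; cleared 0 line(s) (total 0); column heights now [0 0 0 2 2 0], max=2
Drop 2: L rot0 at col 2 lands with bottom-row=2; cleared 0 line(s) (total 0); column heights now [0 0 3 3 4 0], max=4
Drop 3: O rot0 at col 4 lands with bottom-row=4; cleared 0 line(s) (total 0); column heights now [0 0 3 3 6 6], max=6
Drop 4: T rot1 at col 0 lands with bottom-row=0; cleared 0 line(s) (total 0); column heights now [3 2 3 3 6 6], max=6
Drop 5: J rot2 at col 1 lands with bottom-row=3; cleared 0 line(s) (total 0); column heights now [3 5 5 5 6 6], max=6

Answer: 0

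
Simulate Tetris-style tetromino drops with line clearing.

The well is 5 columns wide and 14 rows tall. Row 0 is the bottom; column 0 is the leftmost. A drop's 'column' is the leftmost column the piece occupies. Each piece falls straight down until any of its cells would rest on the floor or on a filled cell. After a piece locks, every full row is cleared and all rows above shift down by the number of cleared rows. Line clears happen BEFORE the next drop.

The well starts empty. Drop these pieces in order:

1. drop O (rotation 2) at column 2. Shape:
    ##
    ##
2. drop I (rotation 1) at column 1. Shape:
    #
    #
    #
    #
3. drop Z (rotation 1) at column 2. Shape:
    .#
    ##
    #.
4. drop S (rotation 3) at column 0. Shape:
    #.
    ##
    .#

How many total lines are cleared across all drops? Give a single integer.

Answer: 0

Derivation:
Drop 1: O rot2 at col 2 lands with bottom-row=0; cleared 0 line(s) (total 0); column heights now [0 0 2 2 0], max=2
Drop 2: I rot1 at col 1 lands with bottom-row=0; cleared 0 line(s) (total 0); column heights now [0 4 2 2 0], max=4
Drop 3: Z rot1 at col 2 lands with bottom-row=2; cleared 0 line(s) (total 0); column heights now [0 4 4 5 0], max=5
Drop 4: S rot3 at col 0 lands with bottom-row=4; cleared 0 line(s) (total 0); column heights now [7 6 4 5 0], max=7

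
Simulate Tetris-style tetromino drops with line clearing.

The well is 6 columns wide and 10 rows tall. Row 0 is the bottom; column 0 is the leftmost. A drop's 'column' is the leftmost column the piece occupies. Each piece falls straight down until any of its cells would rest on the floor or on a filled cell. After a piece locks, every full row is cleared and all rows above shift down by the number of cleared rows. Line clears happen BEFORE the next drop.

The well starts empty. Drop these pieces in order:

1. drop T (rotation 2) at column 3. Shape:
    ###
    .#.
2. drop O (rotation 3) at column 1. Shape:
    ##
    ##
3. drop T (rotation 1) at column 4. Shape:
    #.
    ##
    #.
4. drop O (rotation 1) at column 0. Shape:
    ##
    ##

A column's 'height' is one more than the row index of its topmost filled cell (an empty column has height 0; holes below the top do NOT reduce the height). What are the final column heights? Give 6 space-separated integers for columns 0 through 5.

Drop 1: T rot2 at col 3 lands with bottom-row=0; cleared 0 line(s) (total 0); column heights now [0 0 0 2 2 2], max=2
Drop 2: O rot3 at col 1 lands with bottom-row=0; cleared 0 line(s) (total 0); column heights now [0 2 2 2 2 2], max=2
Drop 3: T rot1 at col 4 lands with bottom-row=2; cleared 0 line(s) (total 0); column heights now [0 2 2 2 5 4], max=5
Drop 4: O rot1 at col 0 lands with bottom-row=2; cleared 0 line(s) (total 0); column heights now [4 4 2 2 5 4], max=5

Answer: 4 4 2 2 5 4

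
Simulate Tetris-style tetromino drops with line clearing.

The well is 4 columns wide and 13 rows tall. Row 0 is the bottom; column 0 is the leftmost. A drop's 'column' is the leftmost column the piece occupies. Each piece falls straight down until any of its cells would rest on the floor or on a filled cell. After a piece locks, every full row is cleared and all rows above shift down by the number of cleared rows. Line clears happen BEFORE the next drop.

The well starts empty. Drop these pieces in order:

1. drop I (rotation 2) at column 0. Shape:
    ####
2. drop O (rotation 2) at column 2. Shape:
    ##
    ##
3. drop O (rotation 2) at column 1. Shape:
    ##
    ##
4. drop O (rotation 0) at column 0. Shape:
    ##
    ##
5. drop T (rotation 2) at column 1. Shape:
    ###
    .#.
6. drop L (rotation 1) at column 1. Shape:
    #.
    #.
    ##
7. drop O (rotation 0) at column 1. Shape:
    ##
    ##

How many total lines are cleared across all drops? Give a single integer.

Answer: 1

Derivation:
Drop 1: I rot2 at col 0 lands with bottom-row=0; cleared 1 line(s) (total 1); column heights now [0 0 0 0], max=0
Drop 2: O rot2 at col 2 lands with bottom-row=0; cleared 0 line(s) (total 1); column heights now [0 0 2 2], max=2
Drop 3: O rot2 at col 1 lands with bottom-row=2; cleared 0 line(s) (total 1); column heights now [0 4 4 2], max=4
Drop 4: O rot0 at col 0 lands with bottom-row=4; cleared 0 line(s) (total 1); column heights now [6 6 4 2], max=6
Drop 5: T rot2 at col 1 lands with bottom-row=5; cleared 0 line(s) (total 1); column heights now [6 7 7 7], max=7
Drop 6: L rot1 at col 1 lands with bottom-row=7; cleared 0 line(s) (total 1); column heights now [6 10 8 7], max=10
Drop 7: O rot0 at col 1 lands with bottom-row=10; cleared 0 line(s) (total 1); column heights now [6 12 12 7], max=12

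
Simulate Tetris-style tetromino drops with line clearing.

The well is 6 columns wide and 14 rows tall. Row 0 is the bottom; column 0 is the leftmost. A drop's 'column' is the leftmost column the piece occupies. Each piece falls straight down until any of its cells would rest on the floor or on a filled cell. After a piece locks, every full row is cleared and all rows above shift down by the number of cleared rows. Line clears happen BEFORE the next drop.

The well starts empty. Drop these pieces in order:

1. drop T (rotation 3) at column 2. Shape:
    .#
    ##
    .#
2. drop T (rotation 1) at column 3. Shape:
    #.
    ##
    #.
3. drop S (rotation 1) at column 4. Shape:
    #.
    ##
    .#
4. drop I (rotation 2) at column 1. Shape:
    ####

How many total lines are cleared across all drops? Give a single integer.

Drop 1: T rot3 at col 2 lands with bottom-row=0; cleared 0 line(s) (total 0); column heights now [0 0 2 3 0 0], max=3
Drop 2: T rot1 at col 3 lands with bottom-row=3; cleared 0 line(s) (total 0); column heights now [0 0 2 6 5 0], max=6
Drop 3: S rot1 at col 4 lands with bottom-row=4; cleared 0 line(s) (total 0); column heights now [0 0 2 6 7 6], max=7
Drop 4: I rot2 at col 1 lands with bottom-row=7; cleared 0 line(s) (total 0); column heights now [0 8 8 8 8 6], max=8

Answer: 0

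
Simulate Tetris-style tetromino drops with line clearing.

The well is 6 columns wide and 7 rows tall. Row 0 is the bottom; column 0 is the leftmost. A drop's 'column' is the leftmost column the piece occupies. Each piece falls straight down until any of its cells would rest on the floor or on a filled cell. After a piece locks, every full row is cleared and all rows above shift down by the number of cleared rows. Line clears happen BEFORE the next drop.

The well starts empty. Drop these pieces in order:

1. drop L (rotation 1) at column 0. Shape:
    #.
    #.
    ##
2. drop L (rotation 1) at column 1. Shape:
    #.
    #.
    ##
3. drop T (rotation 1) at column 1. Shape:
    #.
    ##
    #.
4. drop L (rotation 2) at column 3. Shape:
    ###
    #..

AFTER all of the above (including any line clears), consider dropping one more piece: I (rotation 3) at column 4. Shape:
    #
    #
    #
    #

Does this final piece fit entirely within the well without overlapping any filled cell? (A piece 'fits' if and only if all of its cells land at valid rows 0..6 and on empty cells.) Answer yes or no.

Drop 1: L rot1 at col 0 lands with bottom-row=0; cleared 0 line(s) (total 0); column heights now [3 1 0 0 0 0], max=3
Drop 2: L rot1 at col 1 lands with bottom-row=1; cleared 0 line(s) (total 0); column heights now [3 4 2 0 0 0], max=4
Drop 3: T rot1 at col 1 lands with bottom-row=4; cleared 0 line(s) (total 0); column heights now [3 7 6 0 0 0], max=7
Drop 4: L rot2 at col 3 lands with bottom-row=0; cleared 1 line(s) (total 1); column heights now [2 6 5 1 0 0], max=6
Test piece I rot3 at col 4 (width 1): heights before test = [2 6 5 1 0 0]; fits = True

Answer: yes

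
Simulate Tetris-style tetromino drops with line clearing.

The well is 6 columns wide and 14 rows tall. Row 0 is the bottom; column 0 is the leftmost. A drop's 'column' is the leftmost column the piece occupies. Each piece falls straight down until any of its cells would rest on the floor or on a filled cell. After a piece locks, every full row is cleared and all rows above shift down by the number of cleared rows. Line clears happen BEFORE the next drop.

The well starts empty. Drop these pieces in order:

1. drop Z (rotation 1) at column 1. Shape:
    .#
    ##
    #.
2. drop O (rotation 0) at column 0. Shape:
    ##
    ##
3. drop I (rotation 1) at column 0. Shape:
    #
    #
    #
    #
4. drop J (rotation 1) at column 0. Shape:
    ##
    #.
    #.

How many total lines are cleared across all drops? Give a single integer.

Answer: 0

Derivation:
Drop 1: Z rot1 at col 1 lands with bottom-row=0; cleared 0 line(s) (total 0); column heights now [0 2 3 0 0 0], max=3
Drop 2: O rot0 at col 0 lands with bottom-row=2; cleared 0 line(s) (total 0); column heights now [4 4 3 0 0 0], max=4
Drop 3: I rot1 at col 0 lands with bottom-row=4; cleared 0 line(s) (total 0); column heights now [8 4 3 0 0 0], max=8
Drop 4: J rot1 at col 0 lands with bottom-row=8; cleared 0 line(s) (total 0); column heights now [11 11 3 0 0 0], max=11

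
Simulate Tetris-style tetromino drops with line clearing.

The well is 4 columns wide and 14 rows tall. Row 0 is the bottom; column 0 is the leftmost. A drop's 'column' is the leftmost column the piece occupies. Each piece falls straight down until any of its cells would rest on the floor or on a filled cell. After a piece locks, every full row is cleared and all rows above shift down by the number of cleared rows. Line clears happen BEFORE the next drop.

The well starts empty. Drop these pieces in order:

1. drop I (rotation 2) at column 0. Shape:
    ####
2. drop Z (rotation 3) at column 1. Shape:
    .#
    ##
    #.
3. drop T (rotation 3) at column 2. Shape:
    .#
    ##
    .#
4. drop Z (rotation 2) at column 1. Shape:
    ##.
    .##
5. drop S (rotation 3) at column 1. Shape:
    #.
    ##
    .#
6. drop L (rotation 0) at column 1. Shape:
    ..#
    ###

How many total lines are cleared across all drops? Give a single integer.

Drop 1: I rot2 at col 0 lands with bottom-row=0; cleared 1 line(s) (total 1); column heights now [0 0 0 0], max=0
Drop 2: Z rot3 at col 1 lands with bottom-row=0; cleared 0 line(s) (total 1); column heights now [0 2 3 0], max=3
Drop 3: T rot3 at col 2 lands with bottom-row=2; cleared 0 line(s) (total 1); column heights now [0 2 4 5], max=5
Drop 4: Z rot2 at col 1 lands with bottom-row=5; cleared 0 line(s) (total 1); column heights now [0 7 7 6], max=7
Drop 5: S rot3 at col 1 lands with bottom-row=7; cleared 0 line(s) (total 1); column heights now [0 10 9 6], max=10
Drop 6: L rot0 at col 1 lands with bottom-row=10; cleared 0 line(s) (total 1); column heights now [0 11 11 12], max=12

Answer: 1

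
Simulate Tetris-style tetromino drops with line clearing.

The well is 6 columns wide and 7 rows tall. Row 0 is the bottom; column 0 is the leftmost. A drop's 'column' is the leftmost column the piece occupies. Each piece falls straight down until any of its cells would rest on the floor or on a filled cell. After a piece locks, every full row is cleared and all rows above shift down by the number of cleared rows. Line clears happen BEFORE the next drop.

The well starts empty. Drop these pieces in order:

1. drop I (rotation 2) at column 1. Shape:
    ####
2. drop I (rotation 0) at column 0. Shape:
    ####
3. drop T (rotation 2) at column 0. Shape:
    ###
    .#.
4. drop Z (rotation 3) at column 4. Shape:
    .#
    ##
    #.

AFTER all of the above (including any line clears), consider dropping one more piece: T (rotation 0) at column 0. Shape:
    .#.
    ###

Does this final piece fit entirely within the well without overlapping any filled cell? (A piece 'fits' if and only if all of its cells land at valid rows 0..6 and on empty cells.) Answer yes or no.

Drop 1: I rot2 at col 1 lands with bottom-row=0; cleared 0 line(s) (total 0); column heights now [0 1 1 1 1 0], max=1
Drop 2: I rot0 at col 0 lands with bottom-row=1; cleared 0 line(s) (total 0); column heights now [2 2 2 2 1 0], max=2
Drop 3: T rot2 at col 0 lands with bottom-row=2; cleared 0 line(s) (total 0); column heights now [4 4 4 2 1 0], max=4
Drop 4: Z rot3 at col 4 lands with bottom-row=1; cleared 0 line(s) (total 0); column heights now [4 4 4 2 3 4], max=4
Test piece T rot0 at col 0 (width 3): heights before test = [4 4 4 2 3 4]; fits = True

Answer: yes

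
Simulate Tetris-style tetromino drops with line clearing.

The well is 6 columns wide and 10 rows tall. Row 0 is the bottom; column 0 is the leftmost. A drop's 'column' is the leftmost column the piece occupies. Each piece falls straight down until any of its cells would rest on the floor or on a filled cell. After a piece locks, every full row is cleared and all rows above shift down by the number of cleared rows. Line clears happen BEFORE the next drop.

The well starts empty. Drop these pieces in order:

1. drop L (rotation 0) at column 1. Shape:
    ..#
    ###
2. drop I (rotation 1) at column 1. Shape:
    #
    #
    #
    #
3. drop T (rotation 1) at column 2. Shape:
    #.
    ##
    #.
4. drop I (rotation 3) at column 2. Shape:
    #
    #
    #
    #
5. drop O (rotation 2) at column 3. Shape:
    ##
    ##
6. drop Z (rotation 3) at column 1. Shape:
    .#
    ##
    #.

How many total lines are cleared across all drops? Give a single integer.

Drop 1: L rot0 at col 1 lands with bottom-row=0; cleared 0 line(s) (total 0); column heights now [0 1 1 2 0 0], max=2
Drop 2: I rot1 at col 1 lands with bottom-row=1; cleared 0 line(s) (total 0); column heights now [0 5 1 2 0 0], max=5
Drop 3: T rot1 at col 2 lands with bottom-row=1; cleared 0 line(s) (total 0); column heights now [0 5 4 3 0 0], max=5
Drop 4: I rot3 at col 2 lands with bottom-row=4; cleared 0 line(s) (total 0); column heights now [0 5 8 3 0 0], max=8
Drop 5: O rot2 at col 3 lands with bottom-row=3; cleared 0 line(s) (total 0); column heights now [0 5 8 5 5 0], max=8
Drop 6: Z rot3 at col 1 lands with bottom-row=7; cleared 0 line(s) (total 0); column heights now [0 9 10 5 5 0], max=10

Answer: 0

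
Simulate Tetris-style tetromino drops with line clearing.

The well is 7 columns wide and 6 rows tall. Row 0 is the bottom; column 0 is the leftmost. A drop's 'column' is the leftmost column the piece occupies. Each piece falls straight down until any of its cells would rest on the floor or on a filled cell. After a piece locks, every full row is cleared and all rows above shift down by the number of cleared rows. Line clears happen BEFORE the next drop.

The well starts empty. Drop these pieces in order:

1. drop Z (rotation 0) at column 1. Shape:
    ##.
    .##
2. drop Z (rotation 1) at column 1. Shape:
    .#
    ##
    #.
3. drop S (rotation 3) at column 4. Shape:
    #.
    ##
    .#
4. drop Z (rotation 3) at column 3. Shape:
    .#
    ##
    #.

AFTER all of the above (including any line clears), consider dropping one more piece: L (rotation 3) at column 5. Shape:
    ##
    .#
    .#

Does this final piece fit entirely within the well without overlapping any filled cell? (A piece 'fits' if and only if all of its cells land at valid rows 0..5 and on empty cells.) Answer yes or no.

Drop 1: Z rot0 at col 1 lands with bottom-row=0; cleared 0 line(s) (total 0); column heights now [0 2 2 1 0 0 0], max=2
Drop 2: Z rot1 at col 1 lands with bottom-row=2; cleared 0 line(s) (total 0); column heights now [0 4 5 1 0 0 0], max=5
Drop 3: S rot3 at col 4 lands with bottom-row=0; cleared 0 line(s) (total 0); column heights now [0 4 5 1 3 2 0], max=5
Drop 4: Z rot3 at col 3 lands with bottom-row=2; cleared 0 line(s) (total 0); column heights now [0 4 5 4 5 2 0], max=5
Test piece L rot3 at col 5 (width 2): heights before test = [0 4 5 4 5 2 0]; fits = True

Answer: yes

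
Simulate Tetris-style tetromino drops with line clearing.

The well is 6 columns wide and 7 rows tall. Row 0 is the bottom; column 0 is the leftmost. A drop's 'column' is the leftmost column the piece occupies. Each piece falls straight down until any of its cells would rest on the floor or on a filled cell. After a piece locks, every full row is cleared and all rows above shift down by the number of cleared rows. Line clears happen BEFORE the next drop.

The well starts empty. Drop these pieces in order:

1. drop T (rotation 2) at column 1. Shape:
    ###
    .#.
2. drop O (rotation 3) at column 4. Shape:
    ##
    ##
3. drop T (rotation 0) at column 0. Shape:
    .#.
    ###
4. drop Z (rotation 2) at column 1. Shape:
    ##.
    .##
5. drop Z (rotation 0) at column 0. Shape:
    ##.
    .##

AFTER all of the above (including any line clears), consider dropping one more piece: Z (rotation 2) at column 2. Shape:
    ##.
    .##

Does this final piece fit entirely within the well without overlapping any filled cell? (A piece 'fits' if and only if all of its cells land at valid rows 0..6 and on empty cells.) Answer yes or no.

Drop 1: T rot2 at col 1 lands with bottom-row=0; cleared 0 line(s) (total 0); column heights now [0 2 2 2 0 0], max=2
Drop 2: O rot3 at col 4 lands with bottom-row=0; cleared 0 line(s) (total 0); column heights now [0 2 2 2 2 2], max=2
Drop 3: T rot0 at col 0 lands with bottom-row=2; cleared 0 line(s) (total 0); column heights now [3 4 3 2 2 2], max=4
Drop 4: Z rot2 at col 1 lands with bottom-row=3; cleared 0 line(s) (total 0); column heights now [3 5 5 4 2 2], max=5
Drop 5: Z rot0 at col 0 lands with bottom-row=5; cleared 0 line(s) (total 0); column heights now [7 7 6 4 2 2], max=7
Test piece Z rot2 at col 2 (width 3): heights before test = [7 7 6 4 2 2]; fits = True

Answer: yes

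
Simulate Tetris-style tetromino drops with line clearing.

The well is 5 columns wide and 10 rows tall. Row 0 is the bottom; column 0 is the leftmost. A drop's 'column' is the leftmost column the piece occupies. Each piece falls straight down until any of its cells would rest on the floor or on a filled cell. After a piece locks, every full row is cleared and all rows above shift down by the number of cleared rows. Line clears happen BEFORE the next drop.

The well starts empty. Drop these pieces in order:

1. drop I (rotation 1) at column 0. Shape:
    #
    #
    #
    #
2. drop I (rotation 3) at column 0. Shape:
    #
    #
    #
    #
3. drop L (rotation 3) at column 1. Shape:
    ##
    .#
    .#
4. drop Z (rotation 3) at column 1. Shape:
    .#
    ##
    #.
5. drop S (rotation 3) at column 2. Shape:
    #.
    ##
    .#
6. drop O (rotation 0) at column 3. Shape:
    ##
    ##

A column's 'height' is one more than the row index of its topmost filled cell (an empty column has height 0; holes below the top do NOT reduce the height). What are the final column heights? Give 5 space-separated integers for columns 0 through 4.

Answer: 8 5 8 9 9

Derivation:
Drop 1: I rot1 at col 0 lands with bottom-row=0; cleared 0 line(s) (total 0); column heights now [4 0 0 0 0], max=4
Drop 2: I rot3 at col 0 lands with bottom-row=4; cleared 0 line(s) (total 0); column heights now [8 0 0 0 0], max=8
Drop 3: L rot3 at col 1 lands with bottom-row=0; cleared 0 line(s) (total 0); column heights now [8 3 3 0 0], max=8
Drop 4: Z rot3 at col 1 lands with bottom-row=3; cleared 0 line(s) (total 0); column heights now [8 5 6 0 0], max=8
Drop 5: S rot3 at col 2 lands with bottom-row=5; cleared 0 line(s) (total 0); column heights now [8 5 8 7 0], max=8
Drop 6: O rot0 at col 3 lands with bottom-row=7; cleared 0 line(s) (total 0); column heights now [8 5 8 9 9], max=9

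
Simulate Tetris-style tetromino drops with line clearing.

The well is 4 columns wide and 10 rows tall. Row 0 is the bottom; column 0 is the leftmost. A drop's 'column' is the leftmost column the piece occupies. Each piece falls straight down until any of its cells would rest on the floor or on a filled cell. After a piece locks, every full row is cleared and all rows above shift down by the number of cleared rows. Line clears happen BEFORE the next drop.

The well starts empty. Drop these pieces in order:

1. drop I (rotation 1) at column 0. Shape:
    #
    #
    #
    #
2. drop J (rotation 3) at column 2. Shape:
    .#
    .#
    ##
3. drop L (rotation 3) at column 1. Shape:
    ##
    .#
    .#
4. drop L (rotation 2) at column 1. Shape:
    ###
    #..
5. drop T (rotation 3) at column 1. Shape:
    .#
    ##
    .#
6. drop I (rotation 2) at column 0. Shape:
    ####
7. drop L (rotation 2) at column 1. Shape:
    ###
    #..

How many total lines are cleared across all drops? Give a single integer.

Drop 1: I rot1 at col 0 lands with bottom-row=0; cleared 0 line(s) (total 0); column heights now [4 0 0 0], max=4
Drop 2: J rot3 at col 2 lands with bottom-row=0; cleared 0 line(s) (total 0); column heights now [4 0 1 3], max=4
Drop 3: L rot3 at col 1 lands with bottom-row=1; cleared 0 line(s) (total 0); column heights now [4 4 4 3], max=4
Drop 4: L rot2 at col 1 lands with bottom-row=4; cleared 0 line(s) (total 0); column heights now [4 6 6 6], max=6
Drop 5: T rot3 at col 1 lands with bottom-row=6; cleared 0 line(s) (total 0); column heights now [4 8 9 6], max=9
Drop 6: I rot2 at col 0 lands with bottom-row=9; cleared 1 line(s) (total 1); column heights now [4 8 9 6], max=9
Drop 7: L rot2 at col 1 lands with bottom-row=8; cleared 0 line(s) (total 1); column heights now [4 10 10 10], max=10

Answer: 1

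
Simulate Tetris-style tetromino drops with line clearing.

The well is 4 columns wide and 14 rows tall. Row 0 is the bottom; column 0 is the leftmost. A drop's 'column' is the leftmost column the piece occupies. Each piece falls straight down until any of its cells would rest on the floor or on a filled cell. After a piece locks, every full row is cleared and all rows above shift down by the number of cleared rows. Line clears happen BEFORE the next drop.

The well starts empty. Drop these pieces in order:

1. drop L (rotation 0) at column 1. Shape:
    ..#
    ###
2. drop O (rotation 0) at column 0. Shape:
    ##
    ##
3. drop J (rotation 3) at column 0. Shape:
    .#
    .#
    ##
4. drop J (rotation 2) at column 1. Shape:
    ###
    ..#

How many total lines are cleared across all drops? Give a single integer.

Answer: 0

Derivation:
Drop 1: L rot0 at col 1 lands with bottom-row=0; cleared 0 line(s) (total 0); column heights now [0 1 1 2], max=2
Drop 2: O rot0 at col 0 lands with bottom-row=1; cleared 0 line(s) (total 0); column heights now [3 3 1 2], max=3
Drop 3: J rot3 at col 0 lands with bottom-row=3; cleared 0 line(s) (total 0); column heights now [4 6 1 2], max=6
Drop 4: J rot2 at col 1 lands with bottom-row=5; cleared 0 line(s) (total 0); column heights now [4 7 7 7], max=7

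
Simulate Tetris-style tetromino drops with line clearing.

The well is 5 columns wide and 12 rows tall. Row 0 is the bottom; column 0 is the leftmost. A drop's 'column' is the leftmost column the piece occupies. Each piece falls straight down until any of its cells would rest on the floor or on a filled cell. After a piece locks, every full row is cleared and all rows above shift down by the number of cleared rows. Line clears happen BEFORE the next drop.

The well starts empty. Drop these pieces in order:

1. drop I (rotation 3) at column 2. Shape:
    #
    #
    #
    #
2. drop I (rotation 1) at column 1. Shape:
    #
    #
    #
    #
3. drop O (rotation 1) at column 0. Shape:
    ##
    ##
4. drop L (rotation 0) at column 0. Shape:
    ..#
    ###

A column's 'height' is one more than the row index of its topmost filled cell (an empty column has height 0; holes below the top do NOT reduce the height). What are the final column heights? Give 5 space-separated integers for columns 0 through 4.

Answer: 7 7 8 0 0

Derivation:
Drop 1: I rot3 at col 2 lands with bottom-row=0; cleared 0 line(s) (total 0); column heights now [0 0 4 0 0], max=4
Drop 2: I rot1 at col 1 lands with bottom-row=0; cleared 0 line(s) (total 0); column heights now [0 4 4 0 0], max=4
Drop 3: O rot1 at col 0 lands with bottom-row=4; cleared 0 line(s) (total 0); column heights now [6 6 4 0 0], max=6
Drop 4: L rot0 at col 0 lands with bottom-row=6; cleared 0 line(s) (total 0); column heights now [7 7 8 0 0], max=8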